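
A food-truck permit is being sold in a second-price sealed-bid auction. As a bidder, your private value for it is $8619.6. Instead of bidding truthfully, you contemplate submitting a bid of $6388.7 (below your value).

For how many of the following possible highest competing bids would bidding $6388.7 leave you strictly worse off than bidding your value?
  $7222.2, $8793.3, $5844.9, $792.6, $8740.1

The deviation hurts exactly when the highest competing bid lies strictly between $6388.7 and $8619.6 — underbidding then forfeits a profitable win.
$7222.2: inside the interval → strictly worse (loss $1397.4).
$8793.3: above both → same outcome either way.
$5844.9: below both → same outcome either way.
$792.6: below both → same outcome either way.
$8740.1: above both → same outcome either way.
Count: 1.

1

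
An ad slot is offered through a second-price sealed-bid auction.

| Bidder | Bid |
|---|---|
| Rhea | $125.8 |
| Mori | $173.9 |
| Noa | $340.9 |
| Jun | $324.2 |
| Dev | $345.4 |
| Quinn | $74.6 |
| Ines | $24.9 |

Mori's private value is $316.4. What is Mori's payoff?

Highest bid: Dev at $345.4, so Dev wins.
Second-highest bid: Noa at $340.9 — that is the price the winner pays.
Mori did not win, so Mori pays nothing and receives nothing: payoff $0.

$0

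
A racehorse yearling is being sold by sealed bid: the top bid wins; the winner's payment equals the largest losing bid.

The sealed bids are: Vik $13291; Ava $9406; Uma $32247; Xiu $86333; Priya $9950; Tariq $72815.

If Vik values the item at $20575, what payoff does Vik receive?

$0

Highest bid: Xiu at $86333, so Xiu wins.
Second-highest bid: Tariq at $72815 — that is the price the winner pays.
Vik did not win, so Vik pays nothing and receives nothing: payoff $0.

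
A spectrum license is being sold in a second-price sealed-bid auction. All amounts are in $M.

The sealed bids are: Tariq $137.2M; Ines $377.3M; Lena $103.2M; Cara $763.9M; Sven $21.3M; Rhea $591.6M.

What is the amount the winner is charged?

$591.6M

Highest bid: Cara at $763.9M, so Cara wins.
Second-highest bid: Rhea at $591.6M — that is the price the winner pays.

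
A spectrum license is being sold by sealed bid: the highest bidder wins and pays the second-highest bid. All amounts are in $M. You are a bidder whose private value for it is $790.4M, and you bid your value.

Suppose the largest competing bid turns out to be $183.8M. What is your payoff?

Your bid $790.4M exceeds the highest competing bid $183.8M, so you win.
In a second-price auction the winner pays the second-highest bid, $183.8M.
Payoff = value − price = $790.4M − $183.8M = $606.6M.

$606.6M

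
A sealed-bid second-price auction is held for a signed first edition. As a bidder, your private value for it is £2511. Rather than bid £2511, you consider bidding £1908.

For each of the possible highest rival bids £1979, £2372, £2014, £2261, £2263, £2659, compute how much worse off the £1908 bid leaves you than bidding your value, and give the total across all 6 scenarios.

The deviation costs you only when the competing bid falls strictly between £1908 and £2511; elsewhere both bids give the same outcome.
£1979: truthful payoff £532, deviation payoff £0 → loss £532.
£2372: truthful payoff £139, deviation payoff £0 → loss £139.
£2014: truthful payoff £497, deviation payoff £0 → loss £497.
£2261: truthful payoff £250, deviation payoff £0 → loss £250.
£2263: truthful payoff £248, deviation payoff £0 → loss £248.
£2659: outcomes coincide → loss £0.
Total loss = £532 + £139 + £497 + £250 + £248 = £1666.

£1666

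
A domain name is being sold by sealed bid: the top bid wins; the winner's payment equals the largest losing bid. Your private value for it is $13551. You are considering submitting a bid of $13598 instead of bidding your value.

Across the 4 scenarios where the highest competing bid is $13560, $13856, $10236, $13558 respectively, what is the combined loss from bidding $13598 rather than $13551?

The deviation costs you only when the competing bid falls strictly between $13551 and $13598; elsewhere both bids give the same outcome.
$13560: truthful payoff $0, deviation payoff −$9 → loss $9.
$13856: outcomes coincide → loss $0.
$10236: outcomes coincide → loss $0.
$13558: truthful payoff $0, deviation payoff −$7 → loss $7.
Total loss = $9 + $7 = $16.

$16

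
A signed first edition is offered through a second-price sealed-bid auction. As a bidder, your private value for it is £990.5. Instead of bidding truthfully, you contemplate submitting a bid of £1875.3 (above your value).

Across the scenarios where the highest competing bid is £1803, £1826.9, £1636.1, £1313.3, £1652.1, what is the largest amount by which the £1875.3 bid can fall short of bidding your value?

£1803: truthful gives £0, deviation gives −£812.5 → loss £812.5.
£1826.9: truthful gives £0, deviation gives −£836.4 → loss £836.4.
£1636.1: truthful gives £0, deviation gives −£645.6 → loss £645.6.
£1313.3: truthful gives £0, deviation gives −£322.8 → loss £322.8.
£1652.1: truthful gives £0, deviation gives −£661.6 → loss £661.6.
Maximum loss: £836.4.

£836.4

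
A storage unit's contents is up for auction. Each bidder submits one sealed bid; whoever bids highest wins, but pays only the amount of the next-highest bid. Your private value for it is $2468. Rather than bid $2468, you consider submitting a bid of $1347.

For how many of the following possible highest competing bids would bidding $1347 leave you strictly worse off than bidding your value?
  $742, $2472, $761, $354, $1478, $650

1

The deviation hurts exactly when the highest competing bid lies strictly between $1347 and $2468 — underbidding then forfeits a profitable win.
$742: below both → same outcome either way.
$2472: above both → same outcome either way.
$761: below both → same outcome either way.
$354: below both → same outcome either way.
$1478: inside the interval → strictly worse (loss $990).
$650: below both → same outcome either way.
Count: 1.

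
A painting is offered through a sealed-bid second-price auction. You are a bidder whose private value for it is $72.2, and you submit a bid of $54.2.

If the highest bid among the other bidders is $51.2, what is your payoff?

Your bid $54.2 exceeds the highest competing bid $51.2, so you win.
In a second-price auction the winner pays the second-highest bid, $51.2.
Payoff = value − price = $72.2 − $51.2 = $21.

$21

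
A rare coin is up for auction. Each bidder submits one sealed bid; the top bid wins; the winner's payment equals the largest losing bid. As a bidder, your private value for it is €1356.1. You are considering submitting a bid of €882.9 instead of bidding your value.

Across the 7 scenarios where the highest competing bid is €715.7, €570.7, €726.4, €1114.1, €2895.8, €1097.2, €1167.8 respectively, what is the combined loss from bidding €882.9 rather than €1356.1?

The deviation costs you only when the competing bid falls strictly between €882.9 and €1356.1; elsewhere both bids give the same outcome.
€715.7: outcomes coincide → loss €0.
€570.7: outcomes coincide → loss €0.
€726.4: outcomes coincide → loss €0.
€1114.1: truthful payoff €242, deviation payoff €0 → loss €242.
€2895.8: outcomes coincide → loss €0.
€1097.2: truthful payoff €258.9, deviation payoff €0 → loss €258.9.
€1167.8: truthful payoff €188.3, deviation payoff €0 → loss €188.3.
Total loss = €242 + €258.9 + €188.3 = €689.2.

€689.2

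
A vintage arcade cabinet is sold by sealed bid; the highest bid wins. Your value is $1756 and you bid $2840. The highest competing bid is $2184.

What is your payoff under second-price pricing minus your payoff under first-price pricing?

$656

You have the highest bid, so you win under either rule.
Second-price: pay $2184 → payoff −$428.
First-price: pay your own bid $2840 → payoff −$1084.
Difference = −$428 − (−$1084) = $656.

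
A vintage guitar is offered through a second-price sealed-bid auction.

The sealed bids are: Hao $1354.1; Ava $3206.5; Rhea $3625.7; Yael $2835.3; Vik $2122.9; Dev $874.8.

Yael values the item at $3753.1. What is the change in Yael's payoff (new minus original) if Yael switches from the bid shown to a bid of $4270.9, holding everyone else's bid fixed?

$127.4

The highest bid among the other bidders is $3625.7; Yael's bid doesn't change that.
Original bid $2835.3: Yael is not highest (top rival bid is $3625.7); payoff $0.
Alternative bid $4270.9: Yael is highest, pays the top rival bid $3625.7; payoff $3753.1 − $3625.7 = $127.4.
Change in payoff = $127.4 − ($0) = $127.4.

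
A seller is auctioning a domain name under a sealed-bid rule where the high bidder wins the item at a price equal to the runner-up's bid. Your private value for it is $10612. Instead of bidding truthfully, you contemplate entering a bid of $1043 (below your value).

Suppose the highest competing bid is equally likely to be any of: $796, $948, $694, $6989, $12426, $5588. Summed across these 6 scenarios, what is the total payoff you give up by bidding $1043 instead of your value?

The deviation costs you only when the competing bid falls strictly between $1043 and $10612; elsewhere both bids give the same outcome.
$796: outcomes coincide → loss $0.
$948: outcomes coincide → loss $0.
$694: outcomes coincide → loss $0.
$6989: truthful payoff $3623, deviation payoff $0 → loss $3623.
$12426: outcomes coincide → loss $0.
$5588: truthful payoff $5024, deviation payoff $0 → loss $5024.
Total loss = $3623 + $5024 = $8647.

$8647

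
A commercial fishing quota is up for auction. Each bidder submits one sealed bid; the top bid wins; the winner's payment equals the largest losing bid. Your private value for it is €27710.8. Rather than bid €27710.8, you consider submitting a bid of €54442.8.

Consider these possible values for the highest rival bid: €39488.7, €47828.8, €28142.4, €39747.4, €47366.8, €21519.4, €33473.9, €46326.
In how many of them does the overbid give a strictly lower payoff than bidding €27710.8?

The deviation hurts exactly when the highest competing bid lies strictly between €27710.8 and €54442.8 — overbidding then wins at a price above your value.
€39488.7: inside the interval → strictly worse (loss €11777.9).
€47828.8: inside the interval → strictly worse (loss €20118).
€28142.4: inside the interval → strictly worse (loss €431.6).
€39747.4: inside the interval → strictly worse (loss €12036.6).
€47366.8: inside the interval → strictly worse (loss €19656).
€21519.4: below both → same outcome either way.
€33473.9: inside the interval → strictly worse (loss €5763.1).
€46326: inside the interval → strictly worse (loss €18615.2).
Count: 7.

7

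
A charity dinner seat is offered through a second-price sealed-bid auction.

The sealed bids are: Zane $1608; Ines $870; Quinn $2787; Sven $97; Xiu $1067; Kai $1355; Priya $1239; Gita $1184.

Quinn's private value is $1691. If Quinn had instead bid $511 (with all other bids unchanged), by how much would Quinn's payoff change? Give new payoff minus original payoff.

−$83

The highest bid among the other bidders is $1608; Quinn's bid doesn't change that.
Original bid $2787: Quinn is highest, pays the top rival bid $1608; payoff $1691 − $1608 = $83.
Alternative bid $511: Quinn is not highest (top rival bid is $1608); payoff $0.
Change in payoff = $0 − ($83) = −$83.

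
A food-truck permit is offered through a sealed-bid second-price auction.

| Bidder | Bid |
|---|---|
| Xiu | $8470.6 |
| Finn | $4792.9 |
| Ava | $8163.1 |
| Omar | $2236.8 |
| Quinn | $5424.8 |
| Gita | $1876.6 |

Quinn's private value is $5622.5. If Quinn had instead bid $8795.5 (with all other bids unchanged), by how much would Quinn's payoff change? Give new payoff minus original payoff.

The highest bid among the other bidders is $8470.6; Quinn's bid doesn't change that.
Original bid $5424.8: Quinn is not highest (top rival bid is $8470.6); payoff $0.
Alternative bid $8795.5: Quinn is highest, pays the top rival bid $8470.6; payoff $5622.5 − $8470.6 = −$2848.1.
Change in payoff = −$2848.1 − ($0) = −$2848.1.

−$2848.1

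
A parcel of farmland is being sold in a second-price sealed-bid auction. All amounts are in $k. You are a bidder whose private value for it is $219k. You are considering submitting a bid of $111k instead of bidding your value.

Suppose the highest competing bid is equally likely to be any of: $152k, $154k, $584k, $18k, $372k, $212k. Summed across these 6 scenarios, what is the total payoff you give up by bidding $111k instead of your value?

The deviation costs you only when the competing bid falls strictly between $111k and $219k; elsewhere both bids give the same outcome.
$152k: truthful payoff $67k, deviation payoff $0k → loss $67k.
$154k: truthful payoff $65k, deviation payoff $0k → loss $65k.
$584k: outcomes coincide → loss $0k.
$18k: outcomes coincide → loss $0k.
$372k: outcomes coincide → loss $0k.
$212k: truthful payoff $7k, deviation payoff $0k → loss $7k.
Total loss = $67k + $65k + $7k = $139k.

$139k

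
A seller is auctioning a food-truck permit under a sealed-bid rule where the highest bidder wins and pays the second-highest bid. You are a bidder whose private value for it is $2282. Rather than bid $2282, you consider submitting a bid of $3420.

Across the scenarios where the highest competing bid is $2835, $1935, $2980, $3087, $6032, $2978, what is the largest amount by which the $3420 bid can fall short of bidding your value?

$2835: truthful gives $0, deviation gives −$553 → loss $553.
$1935: same outcome either way → loss $0.
$2980: truthful gives $0, deviation gives −$698 → loss $698.
$3087: truthful gives $0, deviation gives −$805 → loss $805.
$6032: same outcome either way → loss $0.
$2978: truthful gives $0, deviation gives −$696 → loss $696.
Maximum loss: $805.

$805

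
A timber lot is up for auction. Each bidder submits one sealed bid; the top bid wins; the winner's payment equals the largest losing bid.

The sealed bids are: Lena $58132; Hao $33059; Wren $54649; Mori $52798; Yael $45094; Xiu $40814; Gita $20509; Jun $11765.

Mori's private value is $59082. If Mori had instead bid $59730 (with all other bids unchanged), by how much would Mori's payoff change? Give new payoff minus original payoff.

The highest bid among the other bidders is $58132; Mori's bid doesn't change that.
Original bid $52798: Mori is not highest (top rival bid is $58132); payoff $0.
Alternative bid $59730: Mori is highest, pays the top rival bid $58132; payoff $59082 − $58132 = $950.
Change in payoff = $950 − ($0) = $950.

$950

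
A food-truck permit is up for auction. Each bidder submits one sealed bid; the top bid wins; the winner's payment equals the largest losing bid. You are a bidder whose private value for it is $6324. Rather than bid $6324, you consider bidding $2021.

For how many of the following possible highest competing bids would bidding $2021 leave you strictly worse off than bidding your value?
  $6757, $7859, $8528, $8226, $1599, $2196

1

The deviation hurts exactly when the highest competing bid lies strictly between $2021 and $6324 — underbidding then forfeits a profitable win.
$6757: above both → same outcome either way.
$7859: above both → same outcome either way.
$8528: above both → same outcome either way.
$8226: above both → same outcome either way.
$1599: below both → same outcome either way.
$2196: inside the interval → strictly worse (loss $4128).
Count: 1.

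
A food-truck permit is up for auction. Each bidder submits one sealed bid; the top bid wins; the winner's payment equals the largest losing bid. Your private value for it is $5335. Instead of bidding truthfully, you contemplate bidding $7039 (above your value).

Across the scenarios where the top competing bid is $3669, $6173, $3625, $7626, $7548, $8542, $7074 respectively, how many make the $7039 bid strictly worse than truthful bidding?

The deviation hurts exactly when the highest competing bid lies strictly between $5335 and $7039 — overbidding then wins at a price above your value.
$3669: below both → same outcome either way.
$6173: inside the interval → strictly worse (loss $838).
$3625: below both → same outcome either way.
$7626: above both → same outcome either way.
$7548: above both → same outcome either way.
$8542: above both → same outcome either way.
$7074: above both → same outcome either way.
Count: 1.

1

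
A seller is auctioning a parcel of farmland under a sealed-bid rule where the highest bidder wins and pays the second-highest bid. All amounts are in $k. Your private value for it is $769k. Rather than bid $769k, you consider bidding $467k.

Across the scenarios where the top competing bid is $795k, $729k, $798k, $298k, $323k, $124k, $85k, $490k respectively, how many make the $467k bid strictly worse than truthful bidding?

2

The deviation hurts exactly when the highest competing bid lies strictly between $467k and $769k — underbidding then forfeits a profitable win.
$795k: above both → same outcome either way.
$729k: inside the interval → strictly worse (loss $40k).
$798k: above both → same outcome either way.
$298k: below both → same outcome either way.
$323k: below both → same outcome either way.
$124k: below both → same outcome either way.
$85k: below both → same outcome either way.
$490k: inside the interval → strictly worse (loss $279k).
Count: 2.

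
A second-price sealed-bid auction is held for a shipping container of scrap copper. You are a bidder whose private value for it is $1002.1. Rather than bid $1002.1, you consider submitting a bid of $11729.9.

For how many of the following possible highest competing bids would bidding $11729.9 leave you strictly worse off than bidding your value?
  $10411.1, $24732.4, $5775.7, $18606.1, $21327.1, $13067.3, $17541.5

The deviation hurts exactly when the highest competing bid lies strictly between $1002.1 and $11729.9 — overbidding then wins at a price above your value.
$10411.1: inside the interval → strictly worse (loss $9409).
$24732.4: above both → same outcome either way.
$5775.7: inside the interval → strictly worse (loss $4773.6).
$18606.1: above both → same outcome either way.
$21327.1: above both → same outcome either way.
$13067.3: above both → same outcome either way.
$17541.5: above both → same outcome either way.
Count: 2.

2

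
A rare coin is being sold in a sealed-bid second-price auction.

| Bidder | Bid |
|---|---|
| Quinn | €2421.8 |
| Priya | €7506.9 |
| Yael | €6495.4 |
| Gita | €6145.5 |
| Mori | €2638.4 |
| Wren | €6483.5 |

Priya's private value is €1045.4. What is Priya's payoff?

−€5450

Highest bid: Priya at €7506.9, so Priya wins.
Second-highest bid: Yael at €6495.4 — that is the price the winner pays.
Priya's payoff = value − price = €1045.4 − €6495.4 = −€5450.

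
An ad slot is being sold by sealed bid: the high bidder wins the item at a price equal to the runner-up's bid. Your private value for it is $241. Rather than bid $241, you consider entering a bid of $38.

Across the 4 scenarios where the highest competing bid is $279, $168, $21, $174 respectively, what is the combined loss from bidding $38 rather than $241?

$140

The deviation costs you only when the competing bid falls strictly between $38 and $241; elsewhere both bids give the same outcome.
$279: outcomes coincide → loss $0.
$168: truthful payoff $73, deviation payoff $0 → loss $73.
$21: outcomes coincide → loss $0.
$174: truthful payoff $67, deviation payoff $0 → loss $67.
Total loss = $73 + $67 = $140.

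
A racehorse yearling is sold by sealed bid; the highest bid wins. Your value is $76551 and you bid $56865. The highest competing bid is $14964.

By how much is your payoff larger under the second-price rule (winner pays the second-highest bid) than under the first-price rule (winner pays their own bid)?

$41901

You have the highest bid, so you win under either rule.
Second-price: pay $14964 → payoff $61587.
First-price: pay your own bid $56865 → payoff $19686.
Difference = $61587 − ($19686) = $41901.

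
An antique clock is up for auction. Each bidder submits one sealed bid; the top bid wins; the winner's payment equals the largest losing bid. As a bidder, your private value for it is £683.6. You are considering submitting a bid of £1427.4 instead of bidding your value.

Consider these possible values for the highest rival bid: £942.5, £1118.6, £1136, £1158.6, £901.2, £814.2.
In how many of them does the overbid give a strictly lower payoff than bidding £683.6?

6

The deviation hurts exactly when the highest competing bid lies strictly between £683.6 and £1427.4 — overbidding then wins at a price above your value.
£942.5: inside the interval → strictly worse (loss £258.9).
£1118.6: inside the interval → strictly worse (loss £435).
£1136: inside the interval → strictly worse (loss £452.4).
£1158.6: inside the interval → strictly worse (loss £475).
£901.2: inside the interval → strictly worse (loss £217.6).
£814.2: inside the interval → strictly worse (loss £130.6).
Count: 6.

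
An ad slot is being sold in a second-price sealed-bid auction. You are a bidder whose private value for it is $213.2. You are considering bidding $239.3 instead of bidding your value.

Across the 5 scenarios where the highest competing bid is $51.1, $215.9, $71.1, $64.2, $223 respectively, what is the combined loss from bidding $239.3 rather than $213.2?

$12.5

The deviation costs you only when the competing bid falls strictly between $213.2 and $239.3; elsewhere both bids give the same outcome.
$51.1: outcomes coincide → loss $0.
$215.9: truthful payoff $0, deviation payoff −$2.7 → loss $2.7.
$71.1: outcomes coincide → loss $0.
$64.2: outcomes coincide → loss $0.
$223: truthful payoff $0, deviation payoff −$9.8 → loss $9.8.
Total loss = $2.7 + $9.8 = $12.5.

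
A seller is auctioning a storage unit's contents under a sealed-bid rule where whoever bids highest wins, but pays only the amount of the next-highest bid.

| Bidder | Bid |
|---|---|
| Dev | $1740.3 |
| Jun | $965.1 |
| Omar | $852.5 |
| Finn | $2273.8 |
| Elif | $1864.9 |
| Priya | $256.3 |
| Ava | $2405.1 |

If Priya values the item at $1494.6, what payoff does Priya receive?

Highest bid: Ava at $2405.1, so Ava wins.
Second-highest bid: Finn at $2273.8 — that is the price the winner pays.
Priya did not win, so Priya pays nothing and receives nothing: payoff $0.

$0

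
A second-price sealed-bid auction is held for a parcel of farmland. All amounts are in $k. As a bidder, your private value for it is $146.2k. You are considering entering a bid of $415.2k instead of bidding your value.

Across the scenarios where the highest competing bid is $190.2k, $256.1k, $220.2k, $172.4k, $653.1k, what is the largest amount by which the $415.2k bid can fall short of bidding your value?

$109.9k

$190.2k: truthful gives $0k, deviation gives −$44k → loss $44k.
$256.1k: truthful gives $0k, deviation gives −$109.9k → loss $109.9k.
$220.2k: truthful gives $0k, deviation gives −$74k → loss $74k.
$172.4k: truthful gives $0k, deviation gives −$26.2k → loss $26.2k.
$653.1k: same outcome either way → loss $0k.
Maximum loss: $109.9k.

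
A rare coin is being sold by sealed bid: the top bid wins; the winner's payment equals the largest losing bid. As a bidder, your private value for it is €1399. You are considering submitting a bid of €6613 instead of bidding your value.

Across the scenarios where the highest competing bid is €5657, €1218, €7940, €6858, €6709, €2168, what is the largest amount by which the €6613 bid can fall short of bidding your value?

€4258

€5657: truthful gives €0, deviation gives −€4258 → loss €4258.
€1218: same outcome either way → loss €0.
€7940: same outcome either way → loss €0.
€6858: same outcome either way → loss €0.
€6709: same outcome either way → loss €0.
€2168: truthful gives €0, deviation gives −€769 → loss €769.
Maximum loss: €4258.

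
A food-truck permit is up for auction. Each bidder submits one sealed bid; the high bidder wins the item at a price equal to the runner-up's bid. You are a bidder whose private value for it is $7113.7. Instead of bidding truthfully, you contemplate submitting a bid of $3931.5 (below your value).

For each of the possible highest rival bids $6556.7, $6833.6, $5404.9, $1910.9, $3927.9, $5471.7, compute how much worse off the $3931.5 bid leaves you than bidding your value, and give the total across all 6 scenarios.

$4187.9

The deviation costs you only when the competing bid falls strictly between $3931.5 and $7113.7; elsewhere both bids give the same outcome.
$6556.7: truthful payoff $557, deviation payoff $0 → loss $557.
$6833.6: truthful payoff $280.1, deviation payoff $0 → loss $280.1.
$5404.9: truthful payoff $1708.8, deviation payoff $0 → loss $1708.8.
$1910.9: outcomes coincide → loss $0.
$3927.9: outcomes coincide → loss $0.
$5471.7: truthful payoff $1642, deviation payoff $0 → loss $1642.
Total loss = $557 + $280.1 + $1708.8 + $1642 = $4187.9.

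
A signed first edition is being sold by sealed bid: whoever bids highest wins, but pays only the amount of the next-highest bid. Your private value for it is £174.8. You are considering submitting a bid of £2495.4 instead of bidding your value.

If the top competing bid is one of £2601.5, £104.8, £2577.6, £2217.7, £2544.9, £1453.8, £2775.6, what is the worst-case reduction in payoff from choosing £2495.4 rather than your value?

£2601.5: same outcome either way → loss £0.
£104.8: same outcome either way → loss £0.
£2577.6: same outcome either way → loss £0.
£2217.7: truthful gives £0, deviation gives −£2042.9 → loss £2042.9.
£2544.9: same outcome either way → loss £0.
£1453.8: truthful gives £0, deviation gives −£1279 → loss £1279.
£2775.6: same outcome either way → loss £0.
Maximum loss: £2042.9.

£2042.9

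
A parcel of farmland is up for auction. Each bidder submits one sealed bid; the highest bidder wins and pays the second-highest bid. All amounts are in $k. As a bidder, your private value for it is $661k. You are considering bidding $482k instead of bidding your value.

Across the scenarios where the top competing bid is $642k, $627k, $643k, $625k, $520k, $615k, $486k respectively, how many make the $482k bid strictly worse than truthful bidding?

7

The deviation hurts exactly when the highest competing bid lies strictly between $482k and $661k — underbidding then forfeits a profitable win.
$642k: inside the interval → strictly worse (loss $19k).
$627k: inside the interval → strictly worse (loss $34k).
$643k: inside the interval → strictly worse (loss $18k).
$625k: inside the interval → strictly worse (loss $36k).
$520k: inside the interval → strictly worse (loss $141k).
$615k: inside the interval → strictly worse (loss $46k).
$486k: inside the interval → strictly worse (loss $175k).
Count: 7.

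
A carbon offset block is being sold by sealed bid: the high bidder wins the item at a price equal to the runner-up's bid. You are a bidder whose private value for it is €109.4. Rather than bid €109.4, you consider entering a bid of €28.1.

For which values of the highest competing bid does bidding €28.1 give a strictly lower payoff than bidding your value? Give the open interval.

If the competing bid is below €28.1, both bids win at the same price — no difference.
If it is above €109.4, both bids lose — no difference.
If it lies strictly between €28.1 and €109.4, bidding your value wins at a price below your value (positive payoff) while bidding €28.1 loses (payoff 0).
So the deviation strictly hurts on the open interval (€28.1, €109.4).
Truthful bidding weakly dominates here: raising your bid can only win items priced above your value, and lowering it can only forfeit items priced below.

(€28.1, €109.4)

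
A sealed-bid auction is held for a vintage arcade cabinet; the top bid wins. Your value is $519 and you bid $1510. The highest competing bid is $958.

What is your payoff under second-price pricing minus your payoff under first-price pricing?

$552

You have the highest bid, so you win under either rule.
Second-price: pay $958 → payoff −$439.
First-price: pay your own bid $1510 → payoff −$991.
Difference = −$439 − (−$991) = $552.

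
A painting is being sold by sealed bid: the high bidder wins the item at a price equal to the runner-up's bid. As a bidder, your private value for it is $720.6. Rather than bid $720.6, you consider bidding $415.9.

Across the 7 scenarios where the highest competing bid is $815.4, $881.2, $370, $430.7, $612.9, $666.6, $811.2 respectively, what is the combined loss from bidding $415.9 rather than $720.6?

$451.6

The deviation costs you only when the competing bid falls strictly between $415.9 and $720.6; elsewhere both bids give the same outcome.
$815.4: outcomes coincide → loss $0.
$881.2: outcomes coincide → loss $0.
$370: outcomes coincide → loss $0.
$430.7: truthful payoff $289.9, deviation payoff $0 → loss $289.9.
$612.9: truthful payoff $107.7, deviation payoff $0 → loss $107.7.
$666.6: truthful payoff $54, deviation payoff $0 → loss $54.
$811.2: outcomes coincide → loss $0.
Total loss = $289.9 + $107.7 + $54 = $451.6.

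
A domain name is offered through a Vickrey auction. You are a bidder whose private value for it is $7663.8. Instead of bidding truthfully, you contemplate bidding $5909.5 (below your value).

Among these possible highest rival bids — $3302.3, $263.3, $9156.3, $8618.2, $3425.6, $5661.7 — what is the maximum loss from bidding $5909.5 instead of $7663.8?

$0

$3302.3: same outcome either way → loss $0.
$263.3: same outcome either way → loss $0.
$9156.3: same outcome either way → loss $0.
$8618.2: same outcome either way → loss $0.
$3425.6: same outcome either way → loss $0.
$5661.7: same outcome either way → loss $0.
Maximum loss: $0.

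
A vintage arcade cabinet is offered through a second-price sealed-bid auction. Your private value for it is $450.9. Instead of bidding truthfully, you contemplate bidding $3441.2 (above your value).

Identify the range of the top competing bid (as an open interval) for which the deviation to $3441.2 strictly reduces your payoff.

If the competing bid is below $450.9, both bids win at the same price — no difference.
If it is above $3441.2, both bids lose — no difference.
If it lies strictly between $450.9 and $3441.2, bidding your value loses (payoff 0) while bidding $3441.2 wins at a price above your value (payoff negative).
So the deviation strictly hurts on the open interval ($450.9, $3441.2).

($450.9, $3441.2)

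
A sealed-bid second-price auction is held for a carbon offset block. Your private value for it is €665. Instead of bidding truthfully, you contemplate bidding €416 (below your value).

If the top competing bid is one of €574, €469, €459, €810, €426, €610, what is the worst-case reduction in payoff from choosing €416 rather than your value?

€239

€574: truthful gives €91, deviation gives €0 → loss €91.
€469: truthful gives €196, deviation gives €0 → loss €196.
€459: truthful gives €206, deviation gives €0 → loss €206.
€810: same outcome either way → loss €0.
€426: truthful gives €239, deviation gives €0 → loss €239.
€610: truthful gives €55, deviation gives €0 → loss €55.
Maximum loss: €239.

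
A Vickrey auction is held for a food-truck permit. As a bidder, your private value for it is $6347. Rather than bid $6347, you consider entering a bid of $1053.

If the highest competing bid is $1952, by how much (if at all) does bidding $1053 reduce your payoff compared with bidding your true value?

Bidding your value $6347: you win (since $6347 > $1952) and pay $1952. Payoff $4395.
Bidding $1053: you lose. Payoff $0.
The competing bid $1952 lies between your shaded bid and your value, so underbidding forfeits an item you could have won at a profitable price.
Loss from deviating = $4395 − ($0) = $4395.
Truthful bidding weakly dominates here: raising your bid can only win items priced above your value, and lowering it can only forfeit items priced below.

$4395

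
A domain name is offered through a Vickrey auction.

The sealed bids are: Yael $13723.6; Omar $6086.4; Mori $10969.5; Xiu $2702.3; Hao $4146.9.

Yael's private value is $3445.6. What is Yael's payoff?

−$7523.9

Highest bid: Yael at $13723.6, so Yael wins.
Second-highest bid: Mori at $10969.5 — that is the price the winner pays.
Yael's payoff = value − price = $3445.6 − $10969.5 = −$7523.9.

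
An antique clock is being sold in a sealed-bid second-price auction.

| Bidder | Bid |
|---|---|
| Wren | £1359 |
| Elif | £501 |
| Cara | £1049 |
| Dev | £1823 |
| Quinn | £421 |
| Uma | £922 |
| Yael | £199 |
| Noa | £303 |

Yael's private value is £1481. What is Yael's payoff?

Highest bid: Dev at £1823, so Dev wins.
Second-highest bid: Wren at £1359 — that is the price the winner pays.
Yael did not win, so Yael pays nothing and receives nothing: payoff £0.

£0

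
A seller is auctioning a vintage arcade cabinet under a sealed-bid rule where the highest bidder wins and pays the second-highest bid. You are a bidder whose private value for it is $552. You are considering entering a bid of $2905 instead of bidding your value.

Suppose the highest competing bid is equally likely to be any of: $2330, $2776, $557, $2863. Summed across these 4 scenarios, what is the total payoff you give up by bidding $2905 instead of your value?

$6318

The deviation costs you only when the competing bid falls strictly between $552 and $2905; elsewhere both bids give the same outcome.
$2330: truthful payoff $0, deviation payoff −$1778 → loss $1778.
$2776: truthful payoff $0, deviation payoff −$2224 → loss $2224.
$557: truthful payoff $0, deviation payoff −$5 → loss $5.
$2863: truthful payoff $0, deviation payoff −$2311 → loss $2311.
Total loss = $1778 + $2224 + $5 + $2311 = $6318.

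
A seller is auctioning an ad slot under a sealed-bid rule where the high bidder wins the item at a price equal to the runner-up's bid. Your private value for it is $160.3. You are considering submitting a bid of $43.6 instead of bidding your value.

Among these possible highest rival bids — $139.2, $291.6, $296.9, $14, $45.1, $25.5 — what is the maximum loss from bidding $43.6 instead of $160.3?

$115.2

$139.2: truthful gives $21.1, deviation gives $0 → loss $21.1.
$291.6: same outcome either way → loss $0.
$296.9: same outcome either way → loss $0.
$14: same outcome either way → loss $0.
$45.1: truthful gives $115.2, deviation gives $0 → loss $115.2.
$25.5: same outcome either way → loss $0.
Maximum loss: $115.2.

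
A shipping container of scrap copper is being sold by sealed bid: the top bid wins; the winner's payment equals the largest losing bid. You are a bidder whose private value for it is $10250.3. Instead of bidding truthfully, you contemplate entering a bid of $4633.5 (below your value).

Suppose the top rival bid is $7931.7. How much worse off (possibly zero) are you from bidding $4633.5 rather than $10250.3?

$2318.6

Bidding your value $10250.3: you win (since $10250.3 > $7931.7) and pay $7931.7. Payoff $2318.6.
Bidding $4633.5: you lose. Payoff $0.
The competing bid $7931.7 lies between your shaded bid and your value, so underbidding forfeits an item you could have won at a profitable price.
Loss from deviating = $2318.6 − ($0) = $2318.6.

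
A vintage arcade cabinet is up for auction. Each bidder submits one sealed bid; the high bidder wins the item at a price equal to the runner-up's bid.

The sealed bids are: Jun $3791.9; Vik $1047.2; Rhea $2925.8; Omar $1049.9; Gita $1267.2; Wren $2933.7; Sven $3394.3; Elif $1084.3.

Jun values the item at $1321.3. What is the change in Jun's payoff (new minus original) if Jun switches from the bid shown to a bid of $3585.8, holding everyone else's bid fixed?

$0

The highest bid among the other bidders is $3394.3; Jun's bid doesn't change that.
Original bid $3791.9: Jun is highest, pays the top rival bid $3394.3; payoff $1321.3 − $3394.3 = −$2073.
Alternative bid $3585.8: Jun is highest, pays the top rival bid $3394.3; payoff $1321.3 − $3394.3 = −$2073.
Change in payoff = −$2073 − (−$2073) = $0.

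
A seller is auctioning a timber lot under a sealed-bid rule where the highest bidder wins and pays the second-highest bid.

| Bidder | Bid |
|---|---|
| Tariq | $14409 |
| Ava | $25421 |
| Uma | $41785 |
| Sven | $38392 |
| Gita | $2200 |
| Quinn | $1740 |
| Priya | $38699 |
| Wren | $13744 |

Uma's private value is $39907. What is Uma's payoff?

Highest bid: Uma at $41785, so Uma wins.
Second-highest bid: Priya at $38699 — that is the price the winner pays.
Uma's payoff = value − price = $39907 − $38699 = $1208.

$1208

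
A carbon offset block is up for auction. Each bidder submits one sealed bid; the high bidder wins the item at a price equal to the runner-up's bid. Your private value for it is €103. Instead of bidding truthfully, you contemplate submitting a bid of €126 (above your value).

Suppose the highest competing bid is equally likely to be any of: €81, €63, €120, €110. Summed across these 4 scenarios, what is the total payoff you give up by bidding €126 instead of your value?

The deviation costs you only when the competing bid falls strictly between €103 and €126; elsewhere both bids give the same outcome.
€81: outcomes coincide → loss €0.
€63: outcomes coincide → loss €0.
€120: truthful payoff €0, deviation payoff −€17 → loss €17.
€110: truthful payoff €0, deviation payoff −€7 → loss €7.
Total loss = €17 + €7 = €24.

€24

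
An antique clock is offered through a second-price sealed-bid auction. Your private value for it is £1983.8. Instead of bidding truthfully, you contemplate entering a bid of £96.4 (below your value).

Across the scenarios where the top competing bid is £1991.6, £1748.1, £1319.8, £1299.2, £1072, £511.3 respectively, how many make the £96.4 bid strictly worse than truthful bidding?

5

The deviation hurts exactly when the highest competing bid lies strictly between £96.4 and £1983.8 — underbidding then forfeits a profitable win.
£1991.6: above both → same outcome either way.
£1748.1: inside the interval → strictly worse (loss £235.7).
£1319.8: inside the interval → strictly worse (loss £664).
£1299.2: inside the interval → strictly worse (loss £684.6).
£1072: inside the interval → strictly worse (loss £911.8).
£511.3: inside the interval → strictly worse (loss £1472.5).
Count: 5.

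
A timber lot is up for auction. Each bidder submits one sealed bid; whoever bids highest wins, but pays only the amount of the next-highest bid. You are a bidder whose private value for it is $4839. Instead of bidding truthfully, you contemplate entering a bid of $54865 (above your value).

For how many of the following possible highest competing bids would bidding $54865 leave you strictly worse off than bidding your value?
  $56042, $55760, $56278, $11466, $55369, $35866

The deviation hurts exactly when the highest competing bid lies strictly between $4839 and $54865 — overbidding then wins at a price above your value.
$56042: above both → same outcome either way.
$55760: above both → same outcome either way.
$56278: above both → same outcome either way.
$11466: inside the interval → strictly worse (loss $6627).
$55369: above both → same outcome either way.
$35866: inside the interval → strictly worse (loss $31027).
Count: 2.

2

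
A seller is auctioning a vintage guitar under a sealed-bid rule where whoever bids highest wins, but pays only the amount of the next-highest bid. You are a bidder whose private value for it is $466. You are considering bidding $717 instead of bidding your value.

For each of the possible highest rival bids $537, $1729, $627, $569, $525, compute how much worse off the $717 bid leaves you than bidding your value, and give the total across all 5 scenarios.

The deviation costs you only when the competing bid falls strictly between $466 and $717; elsewhere both bids give the same outcome.
$537: truthful payoff $0, deviation payoff −$71 → loss $71.
$1729: outcomes coincide → loss $0.
$627: truthful payoff $0, deviation payoff −$161 → loss $161.
$569: truthful payoff $0, deviation payoff −$103 → loss $103.
$525: truthful payoff $0, deviation payoff −$59 → loss $59.
Total loss = $71 + $161 + $103 + $59 = $394.
Truthful bidding weakly dominates here: raising your bid can only win items priced above your value, and lowering it can only forfeit items priced below.

$394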